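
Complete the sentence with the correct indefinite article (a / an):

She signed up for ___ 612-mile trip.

a

The indefinite article is chosen by the initial *sound* of the following word, not its spelling.
The number *612* is spoken "six hundred …", beginning with /sɪks/ — a consonant sound.
So the article is *a*: She signed up for a 612-mile trip.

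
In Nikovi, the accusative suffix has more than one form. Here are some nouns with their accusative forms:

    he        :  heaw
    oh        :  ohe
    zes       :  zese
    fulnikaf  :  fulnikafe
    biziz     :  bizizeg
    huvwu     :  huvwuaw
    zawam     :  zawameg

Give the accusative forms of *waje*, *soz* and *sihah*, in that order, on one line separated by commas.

Looking at the final sound of each stem: -e when the stem ends in a voiceless consonant (*oh*, *zes*, *fulnikaf*); -eg when the stem ends in a voiced consonant (*biziz*, *zawam*); -aw when the stem ends in a vowel (*he*, *huvwu*).
*waje*: final sound = /e/, a vowel → -aw → *wajeaw*.
Since the final sound of *soz* is /z/ (a voiced consonant), it takes -eg, giving *sozeg*.
*sihah* — final sound /h/ (a voiceless consonant) → -e → *sihahe*.

wajeaw, sozeg, sihahe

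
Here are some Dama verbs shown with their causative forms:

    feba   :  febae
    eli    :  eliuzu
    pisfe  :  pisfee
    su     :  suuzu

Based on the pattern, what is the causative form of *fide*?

The suffix is conditioned by the last vowel: -uzu when the last vowel of the stem is a high vowel (*eli*, *su*); -e when the last vowel of the stem is a non-high vowel (*feba*, *pisfe*).
*fide* — last vowel /e/ (a non-high vowel) → -e → *fidee*.

fidee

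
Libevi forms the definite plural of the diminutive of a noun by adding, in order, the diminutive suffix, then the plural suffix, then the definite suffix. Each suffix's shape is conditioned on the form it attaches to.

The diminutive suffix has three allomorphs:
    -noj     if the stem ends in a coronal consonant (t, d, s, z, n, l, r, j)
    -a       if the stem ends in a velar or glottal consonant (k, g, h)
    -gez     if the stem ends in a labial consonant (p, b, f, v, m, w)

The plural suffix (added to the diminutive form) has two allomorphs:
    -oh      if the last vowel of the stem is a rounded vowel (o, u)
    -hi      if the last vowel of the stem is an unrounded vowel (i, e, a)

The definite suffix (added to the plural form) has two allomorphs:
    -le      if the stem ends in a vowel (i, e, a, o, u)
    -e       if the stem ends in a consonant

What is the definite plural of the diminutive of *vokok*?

vokokahile

The final consonant of *vokok* is /k/, which is velar/glottal, so the diminutive suffix is -a, giving *vokoka*.
The diminutive form *vokoka* — last vowel /a/ (an unrounded vowel) → -hi → *vokokahi*.
The plural form *vokokahi*: final sound = /i/, a vowel → -le → *vokokahile*.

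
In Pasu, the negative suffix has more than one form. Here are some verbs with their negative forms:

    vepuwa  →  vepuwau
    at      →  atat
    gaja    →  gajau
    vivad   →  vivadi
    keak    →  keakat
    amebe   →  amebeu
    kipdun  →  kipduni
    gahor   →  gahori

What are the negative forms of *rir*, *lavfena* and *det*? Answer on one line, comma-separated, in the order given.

riri, lavfenau, detat

The suffix is conditioned by the final sound: -at when the stem ends in a voiceless consonant (*at*, *keak*); -i when the stem ends in a voiced consonant (*vivad*, *kipdun*, *gahor*); -u when the stem ends in a vowel (*vepuwa*, *gaja*, *amebe*).
*rir*: final sound = /r/, a voiced consonant → -i → *riri*.
*lavfena*: final sound = /a/, a vowel → -u → *lavfenau*.
*det* — final sound /t/ (a voiceless consonant) → -at → *detat*.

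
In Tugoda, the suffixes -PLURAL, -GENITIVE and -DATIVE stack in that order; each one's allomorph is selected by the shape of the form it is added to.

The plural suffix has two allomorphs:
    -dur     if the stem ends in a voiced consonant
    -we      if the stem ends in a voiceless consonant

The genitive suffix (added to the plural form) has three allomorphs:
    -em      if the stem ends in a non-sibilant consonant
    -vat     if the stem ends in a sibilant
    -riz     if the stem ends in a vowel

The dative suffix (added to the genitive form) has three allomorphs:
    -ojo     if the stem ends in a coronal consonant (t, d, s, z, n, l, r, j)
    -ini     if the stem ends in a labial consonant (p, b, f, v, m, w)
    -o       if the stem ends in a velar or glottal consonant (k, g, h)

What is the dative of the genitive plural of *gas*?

gaswerizojo

*gas* — final consonant /s/ (voiceless) → -we → *gaswe*.
The final sound of the plural form *gaswe* is /e/, which is a vowel, so the genitive suffix is -riz, giving *gasweriz*.
The genitive form *gasweriz*: final consonant = /z/, coronal → -ojo → *gaswerizojo*.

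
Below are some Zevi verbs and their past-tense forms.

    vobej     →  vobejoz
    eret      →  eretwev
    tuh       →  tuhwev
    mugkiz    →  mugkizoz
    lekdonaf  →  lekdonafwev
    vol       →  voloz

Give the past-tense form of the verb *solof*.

solofwev

Looking at the final consonant of each stem: -wev when the stem ends in a voiceless consonant (*eret*, *tuh*, *lekdonaf*); -oz when the stem ends in a voiced consonant (*vobej*, *mugkiz*, *vol*).
The final consonant of *solof* is /f/, which is voiceless, so the suffix is -wev, giving *solofwev*.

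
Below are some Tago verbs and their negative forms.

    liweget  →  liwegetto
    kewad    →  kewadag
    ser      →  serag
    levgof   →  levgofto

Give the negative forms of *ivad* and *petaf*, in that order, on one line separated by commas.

The suffix is conditioned by the final consonant: -to when the stem ends in a voiceless consonant (*liweget*, *levgof*); -ag when the stem ends in a voiced consonant (*kewad*, *ser*).
*ivad*: final consonant = /d/, voiced → -ag → *ivadag*.
*petaf* — final consonant /f/ (voiceless) → -to → *petafto*.

ivadag, petafto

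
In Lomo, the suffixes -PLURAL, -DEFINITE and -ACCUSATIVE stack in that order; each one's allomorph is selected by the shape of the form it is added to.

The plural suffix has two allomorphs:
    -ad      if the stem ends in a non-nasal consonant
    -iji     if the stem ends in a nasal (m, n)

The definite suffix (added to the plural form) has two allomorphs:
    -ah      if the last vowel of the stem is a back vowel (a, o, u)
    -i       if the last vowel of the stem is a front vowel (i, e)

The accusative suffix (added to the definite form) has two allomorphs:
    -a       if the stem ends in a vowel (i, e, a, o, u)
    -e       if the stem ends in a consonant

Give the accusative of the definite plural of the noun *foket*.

foketadahe

The final consonant of *foket* is /t/, which is non-nasal, so the plural suffix is -ad, giving *foketad*.
The plural form *foketad* — last vowel /a/ (a back vowel) → -ah → *foketadah*.
The final sound of the definite form *foketadah* is /h/, which is a consonant, so the accusative suffix is -e, giving *foketadahe*.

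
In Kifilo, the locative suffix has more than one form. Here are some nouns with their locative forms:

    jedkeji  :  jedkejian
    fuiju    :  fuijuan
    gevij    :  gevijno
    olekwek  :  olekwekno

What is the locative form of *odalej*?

odalejno

Looking at the final sound of each stem: -no when the stem ends in a consonant (*gevij*, *olekwek*); -an when the stem ends in a vowel (*jedkeji*, *fuiju*).
Since the final sound of *odalej* is /j/ (a consonant), it takes -no, giving *odalejno*.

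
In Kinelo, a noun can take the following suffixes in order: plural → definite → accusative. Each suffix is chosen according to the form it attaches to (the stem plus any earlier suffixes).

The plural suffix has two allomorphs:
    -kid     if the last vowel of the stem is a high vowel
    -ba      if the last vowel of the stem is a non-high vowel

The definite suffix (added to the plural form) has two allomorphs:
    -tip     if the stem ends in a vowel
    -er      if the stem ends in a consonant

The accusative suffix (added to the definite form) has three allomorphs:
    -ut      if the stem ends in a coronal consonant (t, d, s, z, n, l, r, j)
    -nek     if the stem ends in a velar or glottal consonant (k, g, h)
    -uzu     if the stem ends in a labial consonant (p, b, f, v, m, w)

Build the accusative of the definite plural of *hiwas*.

*hiwas* — last vowel /a/ (a non-high vowel) → -ba → *hiwasba*.
The plural form *hiwasba*: final sound = /a/, a vowel → -tip → *hiwasbatip*.
The definite form *hiwasbatip*: final consonant = /p/, labial → -uzu → *hiwasbatipuzu*.

hiwasbatipuzu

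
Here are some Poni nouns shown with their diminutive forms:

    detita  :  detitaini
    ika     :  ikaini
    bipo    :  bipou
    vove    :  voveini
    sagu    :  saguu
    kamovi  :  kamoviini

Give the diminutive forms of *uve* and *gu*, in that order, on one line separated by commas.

The suffix is conditioned by the last vowel: -u when the last vowel of the stem is a rounded vowel (*bipo*, *sagu*); -ini when the last vowel of the stem is an unrounded vowel (*detita*, *ika*, *vove*, *kamovi*).
*uve*: last vowel = /e/, an unrounded vowel → -ini → *uveini*.
Since the last vowel of *gu* is /u/ (a rounded vowel), it takes -u, giving *guu*.

uveini, guu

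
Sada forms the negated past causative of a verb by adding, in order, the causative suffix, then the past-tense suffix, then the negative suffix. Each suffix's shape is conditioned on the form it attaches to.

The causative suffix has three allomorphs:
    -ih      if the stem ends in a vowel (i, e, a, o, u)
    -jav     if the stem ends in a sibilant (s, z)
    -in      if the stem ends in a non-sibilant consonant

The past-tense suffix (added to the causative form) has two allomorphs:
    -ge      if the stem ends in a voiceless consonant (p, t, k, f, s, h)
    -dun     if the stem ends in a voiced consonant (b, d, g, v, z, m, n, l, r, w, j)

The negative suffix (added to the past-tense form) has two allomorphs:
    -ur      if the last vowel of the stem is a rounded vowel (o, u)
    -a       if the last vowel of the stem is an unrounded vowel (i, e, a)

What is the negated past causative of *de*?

deihgea

The final sound of *de* is /e/, which is a vowel, so the causative suffix is -ih, giving *deih*.
Since the final consonant of the causative form *deih* is /h/ (voiceless), it takes -ge, giving *deihge*.
The last vowel of the past-tense form *deihge* is /e/, which is an unrounded vowel, so the negative suffix is -a, giving *deihgea*.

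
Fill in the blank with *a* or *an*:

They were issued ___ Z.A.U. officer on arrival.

a

The indefinite article is chosen by the initial *sound* of the following word, not its spelling.
The initialism *Z.A.U.* is read letter by letter; the first letter, Z, is pronounced /ziː/, which begins with a consonant sound.
So the article is *a*: They were issued a Z.A.U. officer on arrival.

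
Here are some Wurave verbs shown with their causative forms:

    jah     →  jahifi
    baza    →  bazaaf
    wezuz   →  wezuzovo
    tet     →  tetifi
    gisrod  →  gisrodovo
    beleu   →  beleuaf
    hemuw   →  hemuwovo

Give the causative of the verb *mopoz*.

Looking at the final sound of each stem: -ifi when the stem ends in a voiceless consonant (*jah*, *tet*); -ovo when the stem ends in a voiced consonant (*wezuz*, *gisrod*, *hemuw*); -af when the stem ends in a vowel (*baza*, *beleu*).
*mopoz* — final sound /z/ (a voiced consonant) → -ovo → *mopozovo*.

mopozovo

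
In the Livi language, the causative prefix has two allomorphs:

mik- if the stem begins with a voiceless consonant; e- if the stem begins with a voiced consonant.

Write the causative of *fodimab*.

mikfodimab

*fodimab* — first consonant /f/ (voiceless) → mik- → *mikfodimab*.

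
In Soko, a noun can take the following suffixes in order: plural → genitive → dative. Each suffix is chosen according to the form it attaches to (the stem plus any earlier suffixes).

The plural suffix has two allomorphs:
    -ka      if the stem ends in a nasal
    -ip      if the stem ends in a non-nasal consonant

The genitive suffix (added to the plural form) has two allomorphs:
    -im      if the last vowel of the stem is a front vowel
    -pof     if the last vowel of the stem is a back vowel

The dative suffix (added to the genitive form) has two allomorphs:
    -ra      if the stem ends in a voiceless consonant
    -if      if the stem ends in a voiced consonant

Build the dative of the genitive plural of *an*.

The final consonant of *an* is /n/, which is a nasal, so the plural suffix is -ka, giving *anka*.
Since the last vowel of the plural form *anka* is /a/ (a back vowel), it takes -pof, giving *ankapof*.
Since the final consonant of the genitive form *ankapof* is /f/ (voiceless), it takes -ra, giving *ankapofra*.

ankapofra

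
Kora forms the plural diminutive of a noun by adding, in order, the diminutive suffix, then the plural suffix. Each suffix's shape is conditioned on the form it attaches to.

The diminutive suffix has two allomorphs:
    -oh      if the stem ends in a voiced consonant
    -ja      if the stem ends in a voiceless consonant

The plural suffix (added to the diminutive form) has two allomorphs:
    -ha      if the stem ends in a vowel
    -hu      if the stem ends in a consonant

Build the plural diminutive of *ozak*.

*ozak*: final consonant = /k/, voiceless → -ja → *ozakja*.
The diminutive form *ozakja*: final sound = /a/, a vowel → -ha → *ozakjaha*.

ozakjaha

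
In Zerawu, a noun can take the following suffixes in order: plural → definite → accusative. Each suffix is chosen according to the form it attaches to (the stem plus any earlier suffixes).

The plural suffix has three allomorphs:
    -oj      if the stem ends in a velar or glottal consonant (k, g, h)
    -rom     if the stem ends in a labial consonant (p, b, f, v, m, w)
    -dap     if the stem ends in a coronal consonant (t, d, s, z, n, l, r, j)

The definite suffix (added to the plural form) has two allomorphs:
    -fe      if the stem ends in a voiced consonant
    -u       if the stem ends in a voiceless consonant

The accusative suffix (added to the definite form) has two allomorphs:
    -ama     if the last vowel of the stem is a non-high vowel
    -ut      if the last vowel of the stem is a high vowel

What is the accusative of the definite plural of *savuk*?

savukojfeama

*savuk*: final consonant = /k/, velar/glottal → -oj → *savukoj*.
The plural form *savukoj*: final consonant = /j/, voiced → -fe → *savukojfe*.
The definite form *savukojfe* — last vowel /e/ (a non-high vowel) → -ama → *savukojfeama*.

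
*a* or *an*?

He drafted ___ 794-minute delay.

a

The indefinite article is chosen by the initial *sound* of the following word, not its spelling.
The number *794* is spoken "seven hundred …", beginning with /ˈsɛvən/ — a consonant sound.
So the article is *a*: He drafted a 794-minute delay.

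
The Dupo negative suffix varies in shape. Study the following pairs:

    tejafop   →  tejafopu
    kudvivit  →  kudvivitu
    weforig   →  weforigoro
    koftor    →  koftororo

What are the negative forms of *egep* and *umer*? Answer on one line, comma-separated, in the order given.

Looking at the final consonant of each stem: -u when the stem ends in a voiceless consonant (*tejafop*, *kudvivit*); -oro when the stem ends in a voiced consonant (*weforig*, *koftor*).
The final consonant of *egep* is /p/, which is voiceless, so the suffix is -u, giving *egepu*.
*umer* — final consonant /r/ (voiced) → -oro → *umeroro*.

egepu, umeroro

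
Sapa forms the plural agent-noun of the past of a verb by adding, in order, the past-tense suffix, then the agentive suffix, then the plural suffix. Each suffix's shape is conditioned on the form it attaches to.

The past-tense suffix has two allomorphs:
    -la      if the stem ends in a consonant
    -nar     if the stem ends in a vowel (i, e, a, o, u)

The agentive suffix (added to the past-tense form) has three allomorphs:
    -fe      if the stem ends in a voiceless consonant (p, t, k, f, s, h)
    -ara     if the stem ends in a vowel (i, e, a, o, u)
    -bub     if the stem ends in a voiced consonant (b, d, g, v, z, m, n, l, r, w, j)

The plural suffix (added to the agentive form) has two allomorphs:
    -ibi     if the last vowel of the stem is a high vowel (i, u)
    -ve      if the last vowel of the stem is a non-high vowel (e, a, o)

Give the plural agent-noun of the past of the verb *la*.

lanarbubibi

*la* — final sound /a/ (a vowel) → -nar → *lanar*.
The past-tense form *lanar*: final sound = /r/, a voiced consonant → -bub → *lanarbub*.
The agentive form *lanarbub* — last vowel /u/ (a high vowel) → -ibi → *lanarbubibi*.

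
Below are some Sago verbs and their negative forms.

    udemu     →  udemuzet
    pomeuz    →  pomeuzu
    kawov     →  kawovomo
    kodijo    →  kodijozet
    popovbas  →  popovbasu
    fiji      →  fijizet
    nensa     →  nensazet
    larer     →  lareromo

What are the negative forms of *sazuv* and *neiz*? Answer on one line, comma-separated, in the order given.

The pattern is sibilance of the final sound: -u when the stem ends in a sibilant (*pomeuz*, *popovbas*); -omo when the stem ends in a non-sibilant consonant (*kawov*, *larer*); -zet when the stem ends in a vowel (*udemu*, *kodijo*, *fiji*, *nensa*).
*sazuv* — final sound /v/ (a non-sibilant consonant) → -omo → *sazuvomo*.
*neiz* — final sound /z/ (a sibilant) → -u → *neizu*.

sazuvomo, neizu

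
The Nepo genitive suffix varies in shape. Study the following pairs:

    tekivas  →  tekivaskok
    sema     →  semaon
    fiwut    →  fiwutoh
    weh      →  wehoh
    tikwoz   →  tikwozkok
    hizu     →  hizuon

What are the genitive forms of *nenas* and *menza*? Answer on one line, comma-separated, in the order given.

The pattern is sibilance of the final sound: -kok when the stem ends in a sibilant (*tekivas*, *tikwoz*); -oh when the stem ends in a non-sibilant consonant (*fiwut*, *weh*); -on when the stem ends in a vowel (*sema*, *hizu*).
*nenas*: final sound = /s/, a sibilant → -kok → *nenaskok*.
*menza* — final sound /a/ (a vowel) → -on → *menzaon*.

nenaskok, menzaon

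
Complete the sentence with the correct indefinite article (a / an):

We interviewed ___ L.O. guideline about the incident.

The indefinite article is chosen by the initial *sound* of the following word, not its spelling.
The initialism *L.O.* is read letter by letter; the first letter, L, is pronounced /ɛl/, which begins with a vowel sound.
So the article is *an*: We interviewed an L.O. guideline about the incident.

an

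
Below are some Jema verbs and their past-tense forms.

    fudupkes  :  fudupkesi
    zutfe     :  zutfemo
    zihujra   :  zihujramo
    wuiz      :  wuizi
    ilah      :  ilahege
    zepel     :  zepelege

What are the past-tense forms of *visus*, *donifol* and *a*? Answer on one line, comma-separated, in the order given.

Looking at the final sound of each stem: -i when the stem ends in a sibilant (*fudupkes*, *wuiz*); -ege when the stem ends in a non-sibilant consonant (*ilah*, *zepel*); -mo when the stem ends in a vowel (*zutfe*, *zihujra*).
The final sound of *visus* is /s/, which is a sibilant, so the suffix is -i, giving *visusi*.
*donifol* — final sound /l/ (a non-sibilant consonant) → -ege → *donifolege*.
*a*: final sound = /a/, a vowel → -mo → *amo*.

visusi, donifolege, amo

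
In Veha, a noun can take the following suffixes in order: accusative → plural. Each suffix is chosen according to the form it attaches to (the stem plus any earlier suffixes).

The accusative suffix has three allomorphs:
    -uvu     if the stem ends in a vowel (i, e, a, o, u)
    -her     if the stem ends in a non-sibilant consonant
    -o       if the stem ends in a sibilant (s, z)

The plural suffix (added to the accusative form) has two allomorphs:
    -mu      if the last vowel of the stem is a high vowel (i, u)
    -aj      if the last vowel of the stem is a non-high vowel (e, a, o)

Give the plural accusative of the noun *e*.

euvumu

Since the final sound of *e* is /e/ (a vowel), it takes -uvu, giving *euvu*.
Since the last vowel of the accusative form *euvu* is /u/ (a high vowel), it takes -mu, giving *euvumu*.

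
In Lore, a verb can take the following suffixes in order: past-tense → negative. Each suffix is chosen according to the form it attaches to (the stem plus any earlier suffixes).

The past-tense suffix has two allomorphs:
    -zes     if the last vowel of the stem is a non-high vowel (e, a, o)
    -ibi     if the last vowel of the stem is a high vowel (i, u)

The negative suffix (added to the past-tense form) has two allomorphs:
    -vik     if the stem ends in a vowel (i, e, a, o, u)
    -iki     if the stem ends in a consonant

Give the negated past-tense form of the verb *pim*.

*pim* — last vowel /i/ (a high vowel) → -ibi → *pimibi*.
Since the final sound of the past-tense form *pimibi* is /i/ (a vowel), it takes -vik, giving *pimibivik*.

pimibivik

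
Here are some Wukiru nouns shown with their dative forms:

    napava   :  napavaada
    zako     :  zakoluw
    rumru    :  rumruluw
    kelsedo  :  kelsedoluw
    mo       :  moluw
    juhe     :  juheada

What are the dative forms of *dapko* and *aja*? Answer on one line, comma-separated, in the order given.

dapkoluw, ajaada

Looking at the last vowel of each stem: -luw when the last vowel of the stem is a rounded vowel (*zako*, *rumru*, *kelsedo*, *mo*); -ada when the last vowel of the stem is an unrounded vowel (*napava*, *juhe*).
The last vowel of *dapko* is /o/, which is a rounded vowel, so the suffix is -luw, giving *dapkoluw*.
Since the last vowel of *aja* is /a/ (an unrounded vowel), it takes -ada, giving *ajaada*.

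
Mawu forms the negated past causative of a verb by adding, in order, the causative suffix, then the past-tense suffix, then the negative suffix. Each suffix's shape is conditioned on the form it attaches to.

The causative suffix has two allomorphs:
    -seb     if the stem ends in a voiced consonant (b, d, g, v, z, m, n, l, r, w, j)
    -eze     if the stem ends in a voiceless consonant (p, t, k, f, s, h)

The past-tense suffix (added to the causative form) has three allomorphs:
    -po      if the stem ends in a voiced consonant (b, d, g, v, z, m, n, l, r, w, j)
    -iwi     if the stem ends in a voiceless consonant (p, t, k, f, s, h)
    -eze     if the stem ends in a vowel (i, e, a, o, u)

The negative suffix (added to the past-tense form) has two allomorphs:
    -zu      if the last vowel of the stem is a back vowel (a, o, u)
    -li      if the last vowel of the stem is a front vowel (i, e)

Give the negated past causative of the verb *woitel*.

woitelsebpozu

The final consonant of *woitel* is /l/, which is voiced, so the causative suffix is -seb, giving *woitelseb*.
The final sound of the causative form *woitelseb* is /b/, which is a voiced consonant, so the past-tense suffix is -po, giving *woitelsebpo*.
Since the last vowel of the past-tense form *woitelsebpo* is /o/ (a back vowel), it takes -zu, giving *woitelsebpozu*.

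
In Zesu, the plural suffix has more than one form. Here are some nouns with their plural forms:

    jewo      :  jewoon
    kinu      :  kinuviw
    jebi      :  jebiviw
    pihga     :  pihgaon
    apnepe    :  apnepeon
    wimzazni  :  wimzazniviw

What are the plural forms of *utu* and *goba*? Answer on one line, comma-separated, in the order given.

utuviw, gobaon

The pattern is height harmony: -viw when the last vowel of the stem is a high vowel (*kinu*, *jebi*, *wimzazni*); -on when the last vowel of the stem is a non-high vowel (*jewo*, *pihga*, *apnepe*).
*utu*: last vowel = /u/, a high vowel → -viw → *utuviw*.
*goba* — last vowel /a/ (a non-high vowel) → -on → *gobaon*.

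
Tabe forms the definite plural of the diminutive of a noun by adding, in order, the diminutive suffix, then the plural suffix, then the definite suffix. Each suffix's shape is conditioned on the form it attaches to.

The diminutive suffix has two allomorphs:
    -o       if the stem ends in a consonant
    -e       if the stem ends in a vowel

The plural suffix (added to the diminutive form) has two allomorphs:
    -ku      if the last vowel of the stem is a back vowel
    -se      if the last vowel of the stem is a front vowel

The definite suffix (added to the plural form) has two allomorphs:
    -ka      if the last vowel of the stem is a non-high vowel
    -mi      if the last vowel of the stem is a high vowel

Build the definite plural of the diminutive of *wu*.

wueseka

*wu* — final sound /u/ (a vowel) → -e → *wue*.
Since the last vowel of the diminutive form *wue* is /e/ (a front vowel), it takes -se, giving *wuese*.
The plural form *wuese* — last vowel /e/ (a non-high vowel) → -ka → *wueseka*.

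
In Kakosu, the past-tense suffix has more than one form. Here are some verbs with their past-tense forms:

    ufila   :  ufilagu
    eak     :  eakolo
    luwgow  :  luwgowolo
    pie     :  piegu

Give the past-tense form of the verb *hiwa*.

hiwagu

The suffix is conditioned by the final sound: -olo when the stem ends in a consonant (*eak*, *luwgow*); -gu when the stem ends in a vowel (*ufila*, *pie*).
*hiwa*: final sound = /a/, a vowel → -gu → *hiwagu*.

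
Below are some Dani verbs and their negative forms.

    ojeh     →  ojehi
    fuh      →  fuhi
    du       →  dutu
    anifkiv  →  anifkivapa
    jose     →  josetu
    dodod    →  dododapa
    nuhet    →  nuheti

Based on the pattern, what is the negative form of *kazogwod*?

kazogwodapa

The suffix is conditioned by the final sound: -i when the stem ends in a voiceless consonant (*ojeh*, *fuh*, *nuhet*); -apa when the stem ends in a voiced consonant (*anifkiv*, *dodod*); -tu when the stem ends in a vowel (*du*, *jose*).
The final sound of *kazogwod* is /d/, which is a voiced consonant, so the suffix is -apa, giving *kazogwodapa*.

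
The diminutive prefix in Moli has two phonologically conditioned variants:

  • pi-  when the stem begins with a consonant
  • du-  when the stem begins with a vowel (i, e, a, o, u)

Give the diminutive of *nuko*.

pinuko

*nuko*: first sound = /n/, a consonant → pi- → *pinuko*.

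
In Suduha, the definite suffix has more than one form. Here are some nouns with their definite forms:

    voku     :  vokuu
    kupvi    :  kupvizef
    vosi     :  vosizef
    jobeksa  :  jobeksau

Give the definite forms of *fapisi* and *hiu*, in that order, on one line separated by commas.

The pattern is front/back vowel harmony: -zef when the last vowel of the stem is a front vowel (*kupvi*, *vosi*); -u when the last vowel of the stem is a back vowel (*voku*, *jobeksa*).
*fapisi*: last vowel = /i/, a front vowel → -zef → *fapisizef*.
*hiu* — last vowel /u/ (a back vowel) → -u → *hiuu*.

fapisizef, hiuu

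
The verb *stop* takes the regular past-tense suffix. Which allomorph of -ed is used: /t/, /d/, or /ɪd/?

The stem *stop* ends in a voiceless consonant other than /t/.
The -ed suffix is realized as /ɪd/ after /t, d/; as /t/ after other voiceless consonants; and as /d/ after other voiced sounds.
So -ed on *stop* is pronounced /t/.

/t/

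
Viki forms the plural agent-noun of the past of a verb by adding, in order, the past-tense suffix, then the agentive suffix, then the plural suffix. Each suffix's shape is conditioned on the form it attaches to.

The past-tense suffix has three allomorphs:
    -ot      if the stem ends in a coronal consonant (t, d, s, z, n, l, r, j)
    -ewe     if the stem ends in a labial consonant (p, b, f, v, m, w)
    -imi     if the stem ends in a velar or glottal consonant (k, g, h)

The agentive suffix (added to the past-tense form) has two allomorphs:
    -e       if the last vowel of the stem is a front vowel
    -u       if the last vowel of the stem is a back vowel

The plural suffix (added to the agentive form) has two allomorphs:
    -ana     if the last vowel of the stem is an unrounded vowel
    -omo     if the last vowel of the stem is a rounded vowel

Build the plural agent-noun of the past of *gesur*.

gesurotuomo

The final consonant of *gesur* is /r/, which is coronal, so the past-tense suffix is -ot, giving *gesurot*.
The past-tense form *gesurot* — last vowel /o/ (a back vowel) → -u → *gesurotu*.
Since the last vowel of the agentive form *gesurotu* is /u/ (a rounded vowel), it takes -omo, giving *gesurotuomo*.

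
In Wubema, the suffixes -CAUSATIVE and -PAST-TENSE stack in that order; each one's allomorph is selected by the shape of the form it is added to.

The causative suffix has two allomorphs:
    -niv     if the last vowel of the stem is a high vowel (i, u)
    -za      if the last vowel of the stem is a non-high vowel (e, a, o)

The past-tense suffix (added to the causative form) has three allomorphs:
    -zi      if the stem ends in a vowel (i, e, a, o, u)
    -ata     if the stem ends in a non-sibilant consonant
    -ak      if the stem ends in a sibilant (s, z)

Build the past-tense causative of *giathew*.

*giathew*: last vowel = /e/, a non-high vowel → -za → *giathewza*.
The causative form *giathewza* — final sound /a/ (a vowel) → -zi → *giathewzazi*.

giathewzazi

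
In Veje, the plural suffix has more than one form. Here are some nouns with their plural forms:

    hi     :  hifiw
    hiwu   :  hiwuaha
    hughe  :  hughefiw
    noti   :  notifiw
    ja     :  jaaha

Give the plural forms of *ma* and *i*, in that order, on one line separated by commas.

maaha, ifiw

The alternation tracks the last vowel of the stem — -fiw when the last vowel of the stem is a front vowel (*hi*, *hughe*, *noti*); -aha when the last vowel of the stem is a back vowel (*hiwu*, *ja*).
*ma*: last vowel = /a/, a back vowel → -aha → *maaha*.
*i* — last vowel /i/ (a front vowel) → -fiw → *ifiw*.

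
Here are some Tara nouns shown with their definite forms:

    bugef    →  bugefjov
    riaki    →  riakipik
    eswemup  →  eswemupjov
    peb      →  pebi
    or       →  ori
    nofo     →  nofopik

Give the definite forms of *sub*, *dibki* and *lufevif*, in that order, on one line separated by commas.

subi, dibkipik, lufevifjov

The suffix is conditioned by the final sound: -jov when the stem ends in a voiceless consonant (*bugef*, *eswemup*); -i when the stem ends in a voiced consonant (*peb*, *or*); -pik when the stem ends in a vowel (*riaki*, *nofo*).
Since the final sound of *sub* is /b/ (a voiced consonant), it takes -i, giving *subi*.
*dibki*: final sound = /i/, a vowel → -pik → *dibkipik*.
*lufevif*: final sound = /f/, a voiceless consonant → -jov → *lufevifjov*.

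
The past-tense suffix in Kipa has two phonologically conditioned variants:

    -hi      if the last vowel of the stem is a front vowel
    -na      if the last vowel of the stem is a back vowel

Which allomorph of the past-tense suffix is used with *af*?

-na

*af* — last vowel /a/ (a back vowel) → -na.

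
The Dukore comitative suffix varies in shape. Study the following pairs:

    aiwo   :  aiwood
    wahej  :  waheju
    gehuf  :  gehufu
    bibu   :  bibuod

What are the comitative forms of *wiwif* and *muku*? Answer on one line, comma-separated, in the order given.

Looking at the final sound of each stem: -u when the stem ends in a consonant (*wahej*, *gehuf*); -od when the stem ends in a vowel (*aiwo*, *bibu*).
*wiwif*: final sound = /f/, a consonant → -u → *wiwifu*.
*muku* — final sound /u/ (a vowel) → -od → *mukuod*.

wiwifu, mukuod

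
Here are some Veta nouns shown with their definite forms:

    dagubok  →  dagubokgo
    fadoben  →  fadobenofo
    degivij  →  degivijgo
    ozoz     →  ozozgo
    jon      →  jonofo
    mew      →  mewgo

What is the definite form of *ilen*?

ilenofo

The pattern is nasality of the final consonant: -ofo when the stem ends in a nasal (*fadoben*, *jon*); -go when the stem ends in a non-nasal consonant (*dagubok*, *degivij*, *ozoz*, *mew*).
*ilen*: final consonant = /n/, a nasal → -ofo → *ilenofo*.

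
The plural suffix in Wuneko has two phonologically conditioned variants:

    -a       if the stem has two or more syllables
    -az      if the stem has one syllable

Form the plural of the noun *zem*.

With one syllable, *zem* takes -az → *zemaz*.

zemaz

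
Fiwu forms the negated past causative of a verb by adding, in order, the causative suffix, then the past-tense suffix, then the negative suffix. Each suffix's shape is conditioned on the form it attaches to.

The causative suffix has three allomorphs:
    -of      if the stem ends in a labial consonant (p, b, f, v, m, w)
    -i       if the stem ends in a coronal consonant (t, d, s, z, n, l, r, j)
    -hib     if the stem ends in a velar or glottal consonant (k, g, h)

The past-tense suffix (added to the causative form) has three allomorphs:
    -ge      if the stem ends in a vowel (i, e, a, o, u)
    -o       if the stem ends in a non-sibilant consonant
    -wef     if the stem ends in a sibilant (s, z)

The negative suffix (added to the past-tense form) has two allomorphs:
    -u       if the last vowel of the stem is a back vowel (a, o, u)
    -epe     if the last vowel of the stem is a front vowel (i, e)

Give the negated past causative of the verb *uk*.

ukhibou

*uk* — final consonant /k/ (velar/glottal) → -hib → *ukhib*.
The causative form *ukhib*: final sound = /b/, a non-sibilant consonant → -o → *ukhibo*.
The past-tense form *ukhibo*: last vowel = /o/, a back vowel → -u → *ukhibou*.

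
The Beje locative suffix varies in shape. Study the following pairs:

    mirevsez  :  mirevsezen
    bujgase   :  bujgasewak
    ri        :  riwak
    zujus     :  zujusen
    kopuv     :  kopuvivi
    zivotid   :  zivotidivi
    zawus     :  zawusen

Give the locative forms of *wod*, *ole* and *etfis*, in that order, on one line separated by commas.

Looking at the final sound of each stem: -en when the stem ends in a sibilant (*mirevsez*, *zujus*, *zawus*); -ivi when the stem ends in a non-sibilant consonant (*kopuv*, *zivotid*); -wak when the stem ends in a vowel (*bujgase*, *ri*).
Since the final sound of *wod* is /d/ (a non-sibilant consonant), it takes -ivi, giving *wodivi*.
*ole*: final sound = /e/, a vowel → -wak → *olewak*.
The final sound of *etfis* is /s/, which is a sibilant, so the suffix is -en, giving *etfisen*.

wodivi, olewak, etfisen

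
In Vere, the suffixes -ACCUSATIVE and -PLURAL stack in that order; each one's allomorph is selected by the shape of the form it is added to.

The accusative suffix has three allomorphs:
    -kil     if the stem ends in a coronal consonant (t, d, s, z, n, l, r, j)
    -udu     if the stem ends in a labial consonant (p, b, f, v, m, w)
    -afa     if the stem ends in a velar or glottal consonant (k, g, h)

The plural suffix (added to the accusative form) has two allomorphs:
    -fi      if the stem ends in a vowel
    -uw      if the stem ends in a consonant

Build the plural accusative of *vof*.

The final consonant of *vof* is /f/, which is labial, so the accusative suffix is -udu, giving *vofudu*.
The accusative form *vofudu* — final sound /u/ (a vowel) → -fi → *vofudufi*.

vofudufi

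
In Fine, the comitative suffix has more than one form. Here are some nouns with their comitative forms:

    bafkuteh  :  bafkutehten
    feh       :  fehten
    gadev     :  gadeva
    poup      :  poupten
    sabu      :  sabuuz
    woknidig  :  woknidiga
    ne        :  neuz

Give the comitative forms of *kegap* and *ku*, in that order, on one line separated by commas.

kegapten, kuuz

Looking at the final sound of each stem: -ten when the stem ends in a voiceless consonant (*bafkuteh*, *feh*, *poup*); -a when the stem ends in a voiced consonant (*gadev*, *woknidig*); -uz when the stem ends in a vowel (*sabu*, *ne*).
*kegap* — final sound /p/ (a voiceless consonant) → -ten → *kegapten*.
*ku* — final sound /u/ (a vowel) → -uz → *kuuz*.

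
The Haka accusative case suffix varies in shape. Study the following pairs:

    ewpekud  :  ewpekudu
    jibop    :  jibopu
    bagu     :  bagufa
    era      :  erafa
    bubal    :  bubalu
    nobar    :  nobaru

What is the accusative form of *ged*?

gedu

The suffix is conditioned by the final sound: -u when the stem ends in a consonant (*ewpekud*, *jibop*, *bubal*, *nobar*); -fa when the stem ends in a vowel (*bagu*, *era*).
*ged*: final sound = /d/, a consonant → -u → *gedu*.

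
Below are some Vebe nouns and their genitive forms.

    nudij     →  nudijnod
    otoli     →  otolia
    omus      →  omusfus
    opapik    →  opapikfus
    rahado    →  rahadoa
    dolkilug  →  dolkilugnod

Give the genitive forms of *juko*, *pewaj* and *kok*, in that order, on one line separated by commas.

The pattern is voicing of the final sound: -fus when the stem ends in a voiceless consonant (*omus*, *opapik*); -nod when the stem ends in a voiced consonant (*nudij*, *dolkilug*); -a when the stem ends in a vowel (*otoli*, *rahado*).
*juko* — final sound /o/ (a vowel) → -a → *jukoa*.
*pewaj*: final sound = /j/, a voiced consonant → -nod → *pewajnod*.
*kok* — final sound /k/ (a voiceless consonant) → -fus → *kokfus*.

jukoa, pewajnod, kokfus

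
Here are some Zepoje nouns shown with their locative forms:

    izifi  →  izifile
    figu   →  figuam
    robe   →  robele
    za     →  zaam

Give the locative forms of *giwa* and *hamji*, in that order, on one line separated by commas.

The alternation tracks the last vowel of the stem — -le when the last vowel of the stem is a front vowel (*izifi*, *robe*); -am when the last vowel of the stem is a back vowel (*figu*, *za*).
*giwa* — last vowel /a/ (a back vowel) → -am → *giwaam*.
*hamji* — last vowel /i/ (a front vowel) → -le → *hamjile*.

giwaam, hamjile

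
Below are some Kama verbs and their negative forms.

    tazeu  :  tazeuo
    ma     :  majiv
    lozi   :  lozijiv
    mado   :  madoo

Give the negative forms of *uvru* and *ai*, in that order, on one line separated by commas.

The pattern is rounding harmony: -o when the last vowel of the stem is a rounded vowel (*tazeu*, *mado*); -jiv when the last vowel of the stem is an unrounded vowel (*ma*, *lozi*).
The last vowel of *uvru* is /u/, which is a rounded vowel, so the suffix is -o, giving *uvruo*.
*ai*: last vowel = /i/, an unrounded vowel → -jiv → *aijiv*.

uvruo, aijiv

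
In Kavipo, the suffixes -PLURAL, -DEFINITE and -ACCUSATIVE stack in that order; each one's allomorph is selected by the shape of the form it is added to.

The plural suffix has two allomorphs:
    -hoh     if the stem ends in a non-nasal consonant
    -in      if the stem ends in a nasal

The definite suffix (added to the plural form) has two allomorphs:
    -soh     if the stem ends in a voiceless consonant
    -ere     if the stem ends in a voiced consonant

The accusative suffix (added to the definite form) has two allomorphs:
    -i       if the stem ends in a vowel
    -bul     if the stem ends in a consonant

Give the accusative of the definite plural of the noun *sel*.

selhohsohbul

The final consonant of *sel* is /l/, which is non-nasal, so the plural suffix is -hoh, giving *selhoh*.
The plural form *selhoh* — final consonant /h/ (voiceless) → -soh → *selhohsoh*.
The definite form *selhohsoh*: final sound = /h/, a consonant → -bul → *selhohsohbul*.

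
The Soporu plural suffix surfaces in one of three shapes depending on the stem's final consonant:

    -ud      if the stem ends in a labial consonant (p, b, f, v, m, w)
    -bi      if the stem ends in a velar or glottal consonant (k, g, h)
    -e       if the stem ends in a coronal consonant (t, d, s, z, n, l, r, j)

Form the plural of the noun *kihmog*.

kihmogbi

*kihmog*: final consonant = /g/, velar/glottal → -bi → *kihmogbi*.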